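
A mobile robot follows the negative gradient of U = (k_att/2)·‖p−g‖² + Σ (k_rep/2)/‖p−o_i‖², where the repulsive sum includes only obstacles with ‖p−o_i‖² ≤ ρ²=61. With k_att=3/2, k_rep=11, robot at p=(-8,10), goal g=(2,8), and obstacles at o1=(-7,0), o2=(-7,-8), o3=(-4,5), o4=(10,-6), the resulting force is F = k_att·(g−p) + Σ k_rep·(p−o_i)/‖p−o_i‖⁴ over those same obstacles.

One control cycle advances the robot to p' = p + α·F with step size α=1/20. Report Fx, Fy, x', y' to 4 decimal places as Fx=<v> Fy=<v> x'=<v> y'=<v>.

Fx=14.9738 Fy=-2.9673 x'=-7.2513 y'=9.8516

F_att = 3/2·(g−p) = 3/2·(10,-2) = (15.0000,-3.0000)
o1: d²=101 > ρ²=61 → inactive
o2: d²=325 > ρ²=61 → inactive
o3: d²=41 ≤ ρ²=61; F_rep = 11·(-4,5)/41² = (-0.0262,0.0327)
o4: d²=580 > ρ²=61 → inactive
F = F_att + ΣF_rep = (14.9738,-2.9673)
p' = p + 1/20·F = (-7.2513,9.8516)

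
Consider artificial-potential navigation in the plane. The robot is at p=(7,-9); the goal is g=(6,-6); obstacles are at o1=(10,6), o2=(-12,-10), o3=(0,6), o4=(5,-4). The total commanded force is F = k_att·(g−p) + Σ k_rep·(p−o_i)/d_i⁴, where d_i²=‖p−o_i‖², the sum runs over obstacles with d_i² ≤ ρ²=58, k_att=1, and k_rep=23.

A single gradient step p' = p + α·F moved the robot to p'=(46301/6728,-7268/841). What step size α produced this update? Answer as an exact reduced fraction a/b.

α = 1/8

F_att = 1·(g−p) = 1·(-1,3) = (-1.0000,3.0000)
o1: d²=234 > ρ²=58 → inactive
o2: d²=362 > ρ²=58 → inactive
o3: d²=274 > ρ²=58 → inactive
o4: d²=29 ≤ ρ²=58; F_rep = 23·(2,-5)/29² = (0.0547,-0.1367)
F = F_att + ΣF_rep = (-0.9453,2.8633)
Δp = p'−p = (-0.1182,0.3579); α = Δx/Fx = (-795/6728) / (-795/841) = 1/8
check: Δy/Fy = (301/841) / (2408/841) = 1/8 ✓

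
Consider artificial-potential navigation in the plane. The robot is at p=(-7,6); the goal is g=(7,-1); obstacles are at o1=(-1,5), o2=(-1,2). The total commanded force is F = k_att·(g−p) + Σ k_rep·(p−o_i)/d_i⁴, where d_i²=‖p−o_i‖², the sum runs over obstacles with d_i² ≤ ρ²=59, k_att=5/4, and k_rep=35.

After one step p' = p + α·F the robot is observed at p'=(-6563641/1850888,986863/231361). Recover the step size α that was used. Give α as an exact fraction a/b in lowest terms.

α = 1/5

F_att = 5/4·(g−p) = 5/4·(14,-7) = (17.5000,-8.7500)
o1: d²=37 ≤ ρ²=59; F_rep = 35·(-6,1)/37² = (-0.1534,0.0256)
o2: d²=52 ≤ ρ²=59; F_rep = 35·(-6,4)/52² = (-0.0777,0.0518)
F = F_att + ΣF_rep = (17.2689,-8.6727)
Δp = p'−p = (3.4538,-1.7345); α = Δx/Fx = (6392575/1850888) / (31962875/1850888) = 1/5
check: Δy/Fy = (-401303/231361) / (-2006515/231361) = 1/5 ✓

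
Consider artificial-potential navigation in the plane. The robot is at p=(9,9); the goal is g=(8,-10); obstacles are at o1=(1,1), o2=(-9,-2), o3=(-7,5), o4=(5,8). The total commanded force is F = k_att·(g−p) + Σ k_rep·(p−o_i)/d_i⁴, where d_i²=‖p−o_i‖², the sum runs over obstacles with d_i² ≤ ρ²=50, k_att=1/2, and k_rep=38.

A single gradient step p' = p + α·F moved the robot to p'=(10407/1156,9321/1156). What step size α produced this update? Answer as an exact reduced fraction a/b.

α = 1/10

F_att = 1/2·(g−p) = 1/2·(-1,-19) = (-0.5000,-9.5000)
o1: d²=128 > ρ²=50 → inactive
o2: d²=445 > ρ²=50 → inactive
o3: d²=272 > ρ²=50 → inactive
o4: d²=17 ≤ ρ²=50; F_rep = 38·(4,1)/17² = (0.5260,0.1315)
F = F_att + ΣF_rep = (0.0260,-9.3685)
Δp = p'−p = (0.0026,-0.9369); α = Δx/Fx = (3/1156) / (15/578) = 1/10
check: Δy/Fy = (-1083/1156) / (-5415/578) = 1/10 ✓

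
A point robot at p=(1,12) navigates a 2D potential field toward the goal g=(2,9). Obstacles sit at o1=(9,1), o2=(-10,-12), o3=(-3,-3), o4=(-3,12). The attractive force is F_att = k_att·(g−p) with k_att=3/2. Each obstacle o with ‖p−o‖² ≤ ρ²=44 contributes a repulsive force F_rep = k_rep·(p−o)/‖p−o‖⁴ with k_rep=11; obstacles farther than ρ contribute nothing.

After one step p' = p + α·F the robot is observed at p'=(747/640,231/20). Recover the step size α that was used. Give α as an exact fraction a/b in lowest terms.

α = 1/10

F_att = 3/2·(g−p) = 3/2·(1,-3) = (1.5000,-4.5000)
o1: d²=185 > ρ²=44 → inactive
o2: d²=697 > ρ²=44 → inactive
o3: d²=241 > ρ²=44 → inactive
o4: d²=16 ≤ ρ²=44; F_rep = 11·(4,0)/16² = (0.1719,0.0000)
F = F_att + ΣF_rep = (1.6719,-4.5000)
Δp = p'−p = (0.1672,-0.4500); α = Δx/Fx = (107/640) / (107/64) = 1/10
check: Δy/Fy = (-9/20) / (-9/2) = 1/10 ✓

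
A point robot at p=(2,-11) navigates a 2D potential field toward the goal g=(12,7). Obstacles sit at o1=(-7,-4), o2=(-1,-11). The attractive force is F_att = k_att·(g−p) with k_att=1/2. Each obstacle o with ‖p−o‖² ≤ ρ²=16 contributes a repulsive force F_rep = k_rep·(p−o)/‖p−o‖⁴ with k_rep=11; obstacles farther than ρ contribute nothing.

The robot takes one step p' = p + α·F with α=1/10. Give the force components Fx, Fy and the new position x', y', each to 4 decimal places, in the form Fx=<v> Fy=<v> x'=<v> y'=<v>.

F_att = 1/2·(g−p) = 1/2·(10,18) = (5.0000,9.0000)
o1: d²=130 > ρ²=16 → inactive
o2: d²=9 ≤ ρ²=16; F_rep = 11·(3,0)/9² = (0.4074,0.0000)
F = F_att + ΣF_rep = (5.4074,9.0000)
p' = p + 1/10·F = (2.5407,-10.1000)

Fx=5.4074 Fy=9.0000 x'=2.5407 y'=-10.1000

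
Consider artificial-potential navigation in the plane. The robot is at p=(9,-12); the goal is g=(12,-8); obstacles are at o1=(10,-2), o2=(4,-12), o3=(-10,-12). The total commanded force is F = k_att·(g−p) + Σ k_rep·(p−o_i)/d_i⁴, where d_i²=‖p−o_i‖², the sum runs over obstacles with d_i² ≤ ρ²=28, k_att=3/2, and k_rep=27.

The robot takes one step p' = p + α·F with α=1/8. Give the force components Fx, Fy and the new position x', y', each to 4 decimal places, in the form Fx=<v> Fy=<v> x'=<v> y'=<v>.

Fx=4.7160 Fy=6.0000 x'=9.5895 y'=-11.2500

F_att = 3/2·(g−p) = 3/2·(3,4) = (4.5000,6.0000)
o1: d²=101 > ρ²=28 → inactive
o2: d²=25 ≤ ρ²=28; F_rep = 27·(5,0)/25² = (0.2160,0.0000)
o3: d²=361 > ρ²=28 → inactive
F = F_att + ΣF_rep = (4.7160,6.0000)
p' = p + 1/8·F = (9.5895,-11.2500)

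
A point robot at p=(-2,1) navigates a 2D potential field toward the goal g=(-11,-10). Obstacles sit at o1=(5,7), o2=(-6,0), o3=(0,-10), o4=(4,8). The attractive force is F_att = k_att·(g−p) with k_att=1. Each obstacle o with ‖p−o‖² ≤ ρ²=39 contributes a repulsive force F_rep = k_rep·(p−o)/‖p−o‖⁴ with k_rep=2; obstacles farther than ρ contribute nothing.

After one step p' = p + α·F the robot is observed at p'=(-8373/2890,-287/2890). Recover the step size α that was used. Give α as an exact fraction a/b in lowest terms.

α = 1/10

F_att = 1·(g−p) = 1·(-9,-11) = (-9.0000,-11.0000)
o1: d²=85 > ρ²=39 → inactive
o2: d²=17 ≤ ρ²=39; F_rep = 2·(4,1)/17² = (0.0277,0.0069)
o3: d²=125 > ρ²=39 → inactive
o4: d²=85 > ρ²=39 → inactive
F = F_att + ΣF_rep = (-8.9723,-10.9931)
Δp = p'−p = (-0.8972,-1.0993); α = Δx/Fx = (-2593/2890) / (-2593/289) = 1/10
check: Δy/Fy = (-3177/2890) / (-3177/289) = 1/10 ✓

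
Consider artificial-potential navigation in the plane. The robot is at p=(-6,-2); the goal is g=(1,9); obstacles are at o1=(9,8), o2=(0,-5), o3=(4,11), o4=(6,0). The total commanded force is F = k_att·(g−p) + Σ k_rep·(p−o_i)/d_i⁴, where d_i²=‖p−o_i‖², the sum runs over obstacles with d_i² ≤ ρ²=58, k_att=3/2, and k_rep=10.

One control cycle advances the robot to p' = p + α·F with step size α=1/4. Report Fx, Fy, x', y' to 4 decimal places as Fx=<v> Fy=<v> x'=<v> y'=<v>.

F_att = 3/2·(g−p) = 3/2·(7,11) = (10.5000,16.5000)
o1: d²=325 > ρ²=58 → inactive
o2: d²=45 ≤ ρ²=58; F_rep = 10·(-6,3)/45² = (-0.0296,0.0148)
o3: d²=269 > ρ²=58 → inactive
o4: d²=148 > ρ²=58 → inactive
F = F_att + ΣF_rep = (10.4704,16.5148)
p' = p + 1/4·F = (-3.3824,2.1287)

Fx=10.4704 Fy=16.5148 x'=-3.3824 y'=2.1287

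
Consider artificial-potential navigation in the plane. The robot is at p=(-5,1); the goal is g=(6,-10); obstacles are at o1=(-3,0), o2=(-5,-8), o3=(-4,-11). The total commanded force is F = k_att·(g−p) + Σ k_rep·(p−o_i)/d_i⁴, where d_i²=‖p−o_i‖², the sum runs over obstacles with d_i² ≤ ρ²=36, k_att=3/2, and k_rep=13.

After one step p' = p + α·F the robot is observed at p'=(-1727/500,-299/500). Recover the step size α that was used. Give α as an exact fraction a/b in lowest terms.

α = 1/10

F_att = 3/2·(g−p) = 3/2·(11,-11) = (16.5000,-16.5000)
o1: d²=5 ≤ ρ²=36; F_rep = 13·(-2,1)/5² = (-1.0400,0.5200)
o2: d²=81 > ρ²=36 → inactive
o3: d²=145 > ρ²=36 → inactive
F = F_att + ΣF_rep = (15.4600,-15.9800)
Δp = p'−p = (1.5460,-1.5980); α = Δx/Fx = (773/500) / (773/50) = 1/10
check: Δy/Fy = (-799/500) / (-799/50) = 1/10 ✓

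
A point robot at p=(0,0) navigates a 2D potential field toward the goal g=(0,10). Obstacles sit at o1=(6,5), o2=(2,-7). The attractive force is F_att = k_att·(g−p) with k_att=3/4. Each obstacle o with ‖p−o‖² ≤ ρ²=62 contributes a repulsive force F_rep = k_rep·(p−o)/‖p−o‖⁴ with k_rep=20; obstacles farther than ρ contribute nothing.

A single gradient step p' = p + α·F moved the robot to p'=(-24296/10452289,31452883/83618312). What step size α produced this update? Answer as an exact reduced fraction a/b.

α = 1/20

F_att = 3/4·(g−p) = 3/4·(0,10) = (0.0000,7.5000)
o1: d²=61 ≤ ρ²=62; F_rep = 20·(-6,-5)/61² = (-0.0322,-0.0269)
o2: d²=53 ≤ ρ²=62; F_rep = 20·(-2,7)/53² = (-0.0142,0.0498)
F = F_att + ΣF_rep = (-0.0465,7.5230)
Δp = p'−p = (-0.0023,0.3761); α = Δx/Fx = (-24296/10452289) / (-485920/10452289) = 1/20
check: Δy/Fy = (31452883/83618312) / (157264415/20904578) = 1/20 ✓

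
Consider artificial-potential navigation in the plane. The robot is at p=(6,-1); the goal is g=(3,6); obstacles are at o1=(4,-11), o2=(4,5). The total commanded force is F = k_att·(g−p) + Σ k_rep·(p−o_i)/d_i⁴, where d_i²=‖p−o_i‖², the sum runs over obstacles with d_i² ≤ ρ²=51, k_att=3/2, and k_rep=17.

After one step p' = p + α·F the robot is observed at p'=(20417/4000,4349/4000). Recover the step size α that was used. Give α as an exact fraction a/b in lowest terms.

α = 1/5

F_att = 3/2·(g−p) = 3/2·(-3,7) = (-4.5000,10.5000)
o1: d²=104 > ρ²=51 → inactive
o2: d²=40 ≤ ρ²=51; F_rep = 17·(2,-6)/40² = (0.0213,-0.0638)
F = F_att + ΣF_rep = (-4.4787,10.4362)
Δp = p'−p = (-0.8958,2.0873); α = Δx/Fx = (-3583/4000) / (-3583/800) = 1/5
check: Δy/Fy = (8349/4000) / (8349/800) = 1/5 ✓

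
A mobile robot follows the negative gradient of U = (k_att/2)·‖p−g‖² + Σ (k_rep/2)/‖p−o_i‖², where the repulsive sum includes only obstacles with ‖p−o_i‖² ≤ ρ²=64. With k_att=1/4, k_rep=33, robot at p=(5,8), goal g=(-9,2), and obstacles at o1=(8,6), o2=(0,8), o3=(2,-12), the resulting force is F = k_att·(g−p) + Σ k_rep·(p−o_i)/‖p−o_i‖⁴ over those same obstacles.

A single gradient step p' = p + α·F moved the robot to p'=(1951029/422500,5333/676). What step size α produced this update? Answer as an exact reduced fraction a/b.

F_att = 1/4·(g−p) = 1/4·(-14,-6) = (-3.5000,-1.5000)
o1: d²=13 ≤ ρ²=64; F_rep = 33·(-3,2)/13² = (-0.5858,0.3905)
o2: d²=25 ≤ ρ²=64; F_rep = 33·(5,0)/25² = (0.2640,0.0000)
o3: d²=409 > ρ²=64 → inactive
F = F_att + ΣF_rep = (-3.8218,-1.1095)
Δp = p'−p = (-0.3822,-0.1109); α = Δx/Fx = (-161471/422500) / (-161471/42250) = 1/10
check: Δy/Fy = (-75/676) / (-375/338) = 1/10 ✓

α = 1/10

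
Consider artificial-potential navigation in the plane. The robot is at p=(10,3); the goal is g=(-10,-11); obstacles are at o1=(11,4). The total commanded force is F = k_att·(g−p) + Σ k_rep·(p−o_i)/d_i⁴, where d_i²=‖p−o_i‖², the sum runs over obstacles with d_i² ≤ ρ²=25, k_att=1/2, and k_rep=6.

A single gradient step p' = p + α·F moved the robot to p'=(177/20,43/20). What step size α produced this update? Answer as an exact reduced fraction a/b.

α = 1/10

F_att = 1/2·(g−p) = 1/2·(-20,-14) = (-10.0000,-7.0000)
o1: d²=2 ≤ ρ²=25; F_rep = 6·(-1,-1)/2² = (-1.5000,-1.5000)
F = F_att + ΣF_rep = (-11.5000,-8.5000)
Δp = p'−p = (-1.1500,-0.8500); α = Δx/Fx = (-23/20) / (-23/2) = 1/10
check: Δy/Fy = (-17/20) / (-17/2) = 1/10 ✓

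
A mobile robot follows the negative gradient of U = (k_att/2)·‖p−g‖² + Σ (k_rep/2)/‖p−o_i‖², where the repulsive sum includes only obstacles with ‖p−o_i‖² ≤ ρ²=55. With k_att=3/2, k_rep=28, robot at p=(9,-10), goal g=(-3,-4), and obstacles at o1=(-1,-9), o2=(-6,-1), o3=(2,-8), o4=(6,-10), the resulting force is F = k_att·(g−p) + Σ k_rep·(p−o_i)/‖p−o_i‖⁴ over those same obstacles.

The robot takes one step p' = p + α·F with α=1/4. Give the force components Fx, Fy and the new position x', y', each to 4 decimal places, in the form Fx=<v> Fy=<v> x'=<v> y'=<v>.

F_att = 3/2·(g−p) = 3/2·(-12,6) = (-18.0000,9.0000)
o1: d²=101 > ρ²=55 → inactive
o2: d²=306 > ρ²=55 → inactive
o3: d²=53 ≤ ρ²=55; F_rep = 28·(7,-2)/53² = (0.0698,-0.0199)
o4: d²=9 ≤ ρ²=55; F_rep = 28·(3,0)/9² = (1.0370,0.0000)
F = F_att + ΣF_rep = (-16.8932,8.9801)
p' = p + 1/4·F = (4.7767,-7.7550)

Fx=-16.8932 Fy=8.9801 x'=4.7767 y'=-7.7550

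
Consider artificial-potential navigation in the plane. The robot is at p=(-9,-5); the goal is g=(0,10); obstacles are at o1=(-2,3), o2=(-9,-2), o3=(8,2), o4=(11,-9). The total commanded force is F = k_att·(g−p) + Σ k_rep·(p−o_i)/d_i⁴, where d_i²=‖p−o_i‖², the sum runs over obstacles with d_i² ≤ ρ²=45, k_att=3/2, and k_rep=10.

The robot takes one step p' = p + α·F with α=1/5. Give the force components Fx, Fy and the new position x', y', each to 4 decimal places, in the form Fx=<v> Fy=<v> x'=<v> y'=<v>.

F_att = 3/2·(g−p) = 3/2·(9,15) = (13.5000,22.5000)
o1: d²=113 > ρ²=45 → inactive
o2: d²=9 ≤ ρ²=45; F_rep = 10·(0,-3)/9² = (0.0000,-0.3704)
o3: d²=338 > ρ²=45 → inactive
o4: d²=416 > ρ²=45 → inactive
F = F_att + ΣF_rep = (13.5000,22.1296)
p' = p + 1/5·F = (-6.3000,-0.5741)

Fx=13.5000 Fy=22.1296 x'=-6.3000 y'=-0.5741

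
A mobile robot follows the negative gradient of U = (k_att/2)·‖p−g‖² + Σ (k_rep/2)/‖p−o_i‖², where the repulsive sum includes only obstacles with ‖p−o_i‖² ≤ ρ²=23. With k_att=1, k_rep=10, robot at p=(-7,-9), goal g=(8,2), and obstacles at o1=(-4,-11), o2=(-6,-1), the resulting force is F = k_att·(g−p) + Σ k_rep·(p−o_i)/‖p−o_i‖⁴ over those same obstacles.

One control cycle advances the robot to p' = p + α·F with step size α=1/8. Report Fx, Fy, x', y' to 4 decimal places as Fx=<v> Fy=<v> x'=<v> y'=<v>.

Fx=14.8225 Fy=11.1183 x'=-5.1472 y'=-7.6102

F_att = 1·(g−p) = 1·(15,11) = (15.0000,11.0000)
o1: d²=13 ≤ ρ²=23; F_rep = 10·(-3,2)/13² = (-0.1775,0.1183)
o2: d²=65 > ρ²=23 → inactive
F = F_att + ΣF_rep = (14.8225,11.1183)
p' = p + 1/8·F = (-5.1472,-7.6102)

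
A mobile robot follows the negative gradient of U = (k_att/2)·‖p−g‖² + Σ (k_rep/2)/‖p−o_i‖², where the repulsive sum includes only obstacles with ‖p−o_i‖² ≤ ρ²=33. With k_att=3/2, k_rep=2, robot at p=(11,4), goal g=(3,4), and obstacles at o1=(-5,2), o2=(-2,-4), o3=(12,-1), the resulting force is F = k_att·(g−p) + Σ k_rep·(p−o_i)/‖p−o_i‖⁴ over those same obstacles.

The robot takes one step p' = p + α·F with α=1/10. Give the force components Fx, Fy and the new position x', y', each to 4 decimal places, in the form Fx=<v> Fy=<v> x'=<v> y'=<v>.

Fx=-12.0030 Fy=0.0148 x'=9.7997 y'=4.0015

F_att = 3/2·(g−p) = 3/2·(-8,0) = (-12.0000,0.0000)
o1: d²=260 > ρ²=33 → inactive
o2: d²=233 > ρ²=33 → inactive
o3: d²=26 ≤ ρ²=33; F_rep = 2·(-1,5)/26² = (-0.0030,0.0148)
F = F_att + ΣF_rep = (-12.0030,0.0148)
p' = p + 1/10·F = (9.7997,4.0015)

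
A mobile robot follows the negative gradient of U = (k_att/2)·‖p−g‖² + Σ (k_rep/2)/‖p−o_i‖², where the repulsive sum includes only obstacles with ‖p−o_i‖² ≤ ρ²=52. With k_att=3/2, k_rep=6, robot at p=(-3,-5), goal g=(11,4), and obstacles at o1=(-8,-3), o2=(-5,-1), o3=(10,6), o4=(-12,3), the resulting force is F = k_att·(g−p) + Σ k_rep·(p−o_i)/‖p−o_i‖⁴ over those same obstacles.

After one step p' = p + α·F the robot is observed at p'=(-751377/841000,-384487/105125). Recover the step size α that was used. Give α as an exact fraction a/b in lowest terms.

α = 1/10

F_att = 3/2·(g−p) = 3/2·(14,9) = (21.0000,13.5000)
o1: d²=29 ≤ ρ²=52; F_rep = 6·(5,-2)/29² = (0.0357,-0.0143)
o2: d²=20 ≤ ρ²=52; F_rep = 6·(2,-4)/20² = (0.0300,-0.0600)
o3: d²=290 > ρ²=52 → inactive
o4: d²=145 > ρ²=52 → inactive
F = F_att + ΣF_rep = (21.0657,13.4257)
Δp = p'−p = (2.1066,1.3426); α = Δx/Fx = (1771623/841000) / (1771623/84100) = 1/10
check: Δy/Fy = (141138/105125) / (282276/21025) = 1/10 ✓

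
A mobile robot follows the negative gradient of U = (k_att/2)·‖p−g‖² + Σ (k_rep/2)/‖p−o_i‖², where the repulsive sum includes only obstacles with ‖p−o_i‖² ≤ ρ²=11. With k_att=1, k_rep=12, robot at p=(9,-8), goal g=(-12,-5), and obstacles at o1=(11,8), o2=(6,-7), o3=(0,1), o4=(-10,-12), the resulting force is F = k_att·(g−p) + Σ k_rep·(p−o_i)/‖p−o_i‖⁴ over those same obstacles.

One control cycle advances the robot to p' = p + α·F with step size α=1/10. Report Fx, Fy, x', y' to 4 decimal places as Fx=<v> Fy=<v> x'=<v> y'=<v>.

Fx=-20.6400 Fy=2.8800 x'=6.9360 y'=-7.7120

F_att = 1·(g−p) = 1·(-21,3) = (-21.0000,3.0000)
o1: d²=260 > ρ²=11 → inactive
o2: d²=10 ≤ ρ²=11; F_rep = 12·(3,-1)/10² = (0.3600,-0.1200)
o3: d²=162 > ρ²=11 → inactive
o4: d²=377 > ρ²=11 → inactive
F = F_att + ΣF_rep = (-20.6400,2.8800)
p' = p + 1/10·F = (6.9360,-7.7120)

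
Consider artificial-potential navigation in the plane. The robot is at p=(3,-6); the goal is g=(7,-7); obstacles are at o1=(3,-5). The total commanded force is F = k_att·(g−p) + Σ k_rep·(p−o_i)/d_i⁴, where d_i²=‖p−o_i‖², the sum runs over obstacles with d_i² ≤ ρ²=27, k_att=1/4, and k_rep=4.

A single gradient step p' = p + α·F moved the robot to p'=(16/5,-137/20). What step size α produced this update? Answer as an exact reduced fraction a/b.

F_att = 1/4·(g−p) = 1/4·(4,-1) = (1.0000,-0.2500)
o1: d²=1 ≤ ρ²=27; F_rep = 4·(0,-1)/1² = (0.0000,-4.0000)
F = F_att + ΣF_rep = (1.0000,-4.2500)
Δp = p'−p = (0.2000,-0.8500); α = Δx/Fx = (1/5) / (1) = 1/5
check: Δy/Fy = (-17/20) / (-17/4) = 1/5 ✓

α = 1/5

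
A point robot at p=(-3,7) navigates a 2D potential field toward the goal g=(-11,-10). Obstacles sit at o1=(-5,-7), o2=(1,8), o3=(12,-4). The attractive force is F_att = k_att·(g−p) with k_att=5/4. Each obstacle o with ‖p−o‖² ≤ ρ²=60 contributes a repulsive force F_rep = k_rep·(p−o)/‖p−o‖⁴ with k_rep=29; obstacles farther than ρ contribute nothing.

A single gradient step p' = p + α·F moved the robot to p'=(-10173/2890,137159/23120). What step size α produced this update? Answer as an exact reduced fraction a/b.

F_att = 5/4·(g−p) = 5/4·(-8,-17) = (-10.0000,-21.2500)
o1: d²=200 > ρ²=60 → inactive
o2: d²=17 ≤ ρ²=60; F_rep = 29·(-4,-1)/17² = (-0.4014,-0.1003)
o3: d²=346 > ρ²=60 → inactive
F = F_att + ΣF_rep = (-10.4014,-21.3503)
Δp = p'−p = (-0.5201,-1.0675); α = Δx/Fx = (-1503/2890) / (-3006/289) = 1/20
check: Δy/Fy = (-24681/23120) / (-24681/1156) = 1/20 ✓

α = 1/20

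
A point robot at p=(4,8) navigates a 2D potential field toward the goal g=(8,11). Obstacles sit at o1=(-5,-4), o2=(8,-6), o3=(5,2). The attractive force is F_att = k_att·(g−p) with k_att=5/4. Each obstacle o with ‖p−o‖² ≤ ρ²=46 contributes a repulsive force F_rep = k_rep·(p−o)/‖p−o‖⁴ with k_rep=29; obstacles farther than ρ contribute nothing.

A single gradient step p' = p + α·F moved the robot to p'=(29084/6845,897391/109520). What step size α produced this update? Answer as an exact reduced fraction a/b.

F_att = 5/4·(g−p) = 5/4·(4,3) = (5.0000,3.7500)
o1: d²=225 > ρ²=46 → inactive
o2: d²=212 > ρ²=46 → inactive
o3: d²=37 ≤ ρ²=46; F_rep = 29·(-1,6)/37² = (-0.0212,0.1271)
F = F_att + ΣF_rep = (4.9788,3.8771)
Δp = p'−p = (0.2489,0.1939); α = Δx/Fx = (1704/6845) / (6816/1369) = 1/20
check: Δy/Fy = (21231/109520) / (21231/5476) = 1/20 ✓

α = 1/20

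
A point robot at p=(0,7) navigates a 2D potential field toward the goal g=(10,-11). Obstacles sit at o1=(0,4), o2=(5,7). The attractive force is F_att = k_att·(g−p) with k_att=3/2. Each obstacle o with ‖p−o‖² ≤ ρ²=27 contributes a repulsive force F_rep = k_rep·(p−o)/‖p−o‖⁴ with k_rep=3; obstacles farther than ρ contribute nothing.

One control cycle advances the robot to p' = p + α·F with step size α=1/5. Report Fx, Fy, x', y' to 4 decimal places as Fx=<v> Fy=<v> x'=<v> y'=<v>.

Fx=14.9760 Fy=-26.8889 x'=2.9952 y'=1.6222

F_att = 3/2·(g−p) = 3/2·(10,-18) = (15.0000,-27.0000)
o1: d²=9 ≤ ρ²=27; F_rep = 3·(0,3)/9² = (0.0000,0.1111)
o2: d²=25 ≤ ρ²=27; F_rep = 3·(-5,0)/25² = (-0.0240,0.0000)
F = F_att + ΣF_rep = (14.9760,-26.8889)
p' = p + 1/5·F = (2.9952,1.6222)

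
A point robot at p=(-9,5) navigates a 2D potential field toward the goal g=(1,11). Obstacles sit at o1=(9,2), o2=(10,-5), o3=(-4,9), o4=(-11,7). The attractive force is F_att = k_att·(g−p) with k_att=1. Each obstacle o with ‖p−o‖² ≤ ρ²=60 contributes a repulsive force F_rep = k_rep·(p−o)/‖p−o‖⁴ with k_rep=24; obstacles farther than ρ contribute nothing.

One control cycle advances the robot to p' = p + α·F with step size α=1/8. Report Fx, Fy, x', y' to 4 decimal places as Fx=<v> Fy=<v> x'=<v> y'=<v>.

Fx=10.6786 Fy=5.1929 x'=-7.6652 y'=5.6491

F_att = 1·(g−p) = 1·(10,6) = (10.0000,6.0000)
o1: d²=333 > ρ²=60 → inactive
o2: d²=461 > ρ²=60 → inactive
o3: d²=41 ≤ ρ²=60; F_rep = 24·(-5,-4)/41² = (-0.0714,-0.0571)
o4: d²=8 ≤ ρ²=60; F_rep = 24·(2,-2)/8² = (0.7500,-0.7500)
F = F_att + ΣF_rep = (10.6786,5.1929)
p' = p + 1/8·F = (-7.6652,5.6491)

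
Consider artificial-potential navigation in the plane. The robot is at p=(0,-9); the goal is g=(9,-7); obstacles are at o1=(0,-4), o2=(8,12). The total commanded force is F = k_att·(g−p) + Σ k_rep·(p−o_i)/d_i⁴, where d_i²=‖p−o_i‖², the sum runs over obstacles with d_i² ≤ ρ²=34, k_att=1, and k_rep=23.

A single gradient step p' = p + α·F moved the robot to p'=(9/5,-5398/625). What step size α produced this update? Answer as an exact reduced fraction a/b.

α = 1/5

F_att = 1·(g−p) = 1·(9,2) = (9.0000,2.0000)
o1: d²=25 ≤ ρ²=34; F_rep = 23·(0,-5)/25² = (0.0000,-0.1840)
o2: d²=505 > ρ²=34 → inactive
F = F_att + ΣF_rep = (9.0000,1.8160)
Δp = p'−p = (1.8000,0.3632); α = Δx/Fx = (9/5) / (9) = 1/5
check: Δy/Fy = (227/625) / (227/125) = 1/5 ✓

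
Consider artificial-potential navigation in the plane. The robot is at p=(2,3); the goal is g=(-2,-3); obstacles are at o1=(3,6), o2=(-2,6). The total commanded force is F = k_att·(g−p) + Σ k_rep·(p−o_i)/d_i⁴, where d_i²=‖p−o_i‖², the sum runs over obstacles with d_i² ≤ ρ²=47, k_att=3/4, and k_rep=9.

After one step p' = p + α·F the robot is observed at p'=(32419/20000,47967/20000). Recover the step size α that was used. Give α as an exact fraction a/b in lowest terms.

F_att = 3/4·(g−p) = 3/4·(-4,-6) = (-3.0000,-4.5000)
o1: d²=10 ≤ ρ²=47; F_rep = 9·(-1,-3)/10² = (-0.0900,-0.2700)
o2: d²=25 ≤ ρ²=47; F_rep = 9·(4,-3)/25² = (0.0576,-0.0432)
F = F_att + ΣF_rep = (-3.0324,-4.8132)
Δp = p'−p = (-0.3790,-0.6017); α = Δx/Fx = (-7581/20000) / (-7581/2500) = 1/8
check: Δy/Fy = (-12033/20000) / (-12033/2500) = 1/8 ✓

α = 1/8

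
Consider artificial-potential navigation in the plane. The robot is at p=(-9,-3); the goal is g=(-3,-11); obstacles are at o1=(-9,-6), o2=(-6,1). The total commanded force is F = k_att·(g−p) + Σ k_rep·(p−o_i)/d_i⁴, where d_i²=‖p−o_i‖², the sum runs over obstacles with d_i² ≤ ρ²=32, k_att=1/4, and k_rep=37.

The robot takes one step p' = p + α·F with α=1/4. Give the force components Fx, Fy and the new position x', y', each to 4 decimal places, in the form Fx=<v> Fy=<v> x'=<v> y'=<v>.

F_att = 1/4·(g−p) = 1/4·(6,-8) = (1.5000,-2.0000)
o1: d²=9 ≤ ρ²=32; F_rep = 37·(0,3)/9² = (0.0000,1.3704)
o2: d²=25 ≤ ρ²=32; F_rep = 37·(-3,-4)/25² = (-0.1776,-0.2368)
F = F_att + ΣF_rep = (1.3224,-0.8664)
p' = p + 1/4·F = (-8.6694,-3.2166)

Fx=1.3224 Fy=-0.8664 x'=-8.6694 y'=-3.2166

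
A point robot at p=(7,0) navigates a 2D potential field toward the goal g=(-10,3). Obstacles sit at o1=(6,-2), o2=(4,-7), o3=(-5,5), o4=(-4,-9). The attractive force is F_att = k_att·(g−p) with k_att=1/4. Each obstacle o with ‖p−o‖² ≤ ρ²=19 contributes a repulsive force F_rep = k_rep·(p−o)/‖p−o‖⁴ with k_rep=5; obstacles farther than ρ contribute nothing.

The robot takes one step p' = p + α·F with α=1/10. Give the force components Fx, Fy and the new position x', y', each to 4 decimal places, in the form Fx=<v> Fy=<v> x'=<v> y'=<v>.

F_att = 1/4·(g−p) = 1/4·(-17,3) = (-4.2500,0.7500)
o1: d²=5 ≤ ρ²=19; F_rep = 5·(1,2)/5² = (0.2000,0.4000)
o2: d²=58 > ρ²=19 → inactive
o3: d²=169 > ρ²=19 → inactive
o4: d²=202 > ρ²=19 → inactive
F = F_att + ΣF_rep = (-4.0500,1.1500)
p' = p + 1/10·F = (6.5950,0.1150)

Fx=-4.0500 Fy=1.1500 x'=6.5950 y'=0.1150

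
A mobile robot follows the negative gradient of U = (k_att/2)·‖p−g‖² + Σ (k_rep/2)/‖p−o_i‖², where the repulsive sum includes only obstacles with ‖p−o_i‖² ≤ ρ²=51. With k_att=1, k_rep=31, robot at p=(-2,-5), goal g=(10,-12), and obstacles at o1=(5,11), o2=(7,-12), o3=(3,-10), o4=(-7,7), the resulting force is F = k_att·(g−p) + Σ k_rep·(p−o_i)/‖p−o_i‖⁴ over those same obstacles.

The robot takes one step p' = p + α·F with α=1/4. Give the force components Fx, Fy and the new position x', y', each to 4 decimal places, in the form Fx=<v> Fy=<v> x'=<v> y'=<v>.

Fx=11.9380 Fy=-6.9380 x'=0.9845 y'=-6.7345

F_att = 1·(g−p) = 1·(12,-7) = (12.0000,-7.0000)
o1: d²=305 > ρ²=51 → inactive
o2: d²=130 > ρ²=51 → inactive
o3: d²=50 ≤ ρ²=51; F_rep = 31·(-5,5)/50² = (-0.0620,0.0620)
o4: d²=169 > ρ²=51 → inactive
F = F_att + ΣF_rep = (11.9380,-6.9380)
p' = p + 1/4·F = (0.9845,-6.7345)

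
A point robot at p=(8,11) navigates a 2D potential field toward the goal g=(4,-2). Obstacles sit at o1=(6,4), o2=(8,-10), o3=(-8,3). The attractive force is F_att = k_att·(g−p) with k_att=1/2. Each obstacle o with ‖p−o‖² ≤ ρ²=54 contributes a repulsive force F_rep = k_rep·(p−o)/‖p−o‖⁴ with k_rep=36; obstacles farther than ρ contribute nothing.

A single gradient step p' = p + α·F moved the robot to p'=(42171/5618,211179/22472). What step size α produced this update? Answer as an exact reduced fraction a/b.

α = 1/4

F_att = 1/2·(g−p) = 1/2·(-4,-13) = (-2.0000,-6.5000)
o1: d²=53 ≤ ρ²=54; F_rep = 36·(2,7)/53² = (0.0256,0.0897)
o2: d²=441 > ρ²=54 → inactive
o3: d²=320 > ρ²=54 → inactive
F = F_att + ΣF_rep = (-1.9744,-6.4103)
Δp = p'−p = (-0.4936,-1.6026); α = Δx/Fx = (-2773/5618) / (-5546/2809) = 1/4
check: Δy/Fy = (-36013/22472) / (-36013/5618) = 1/4 ✓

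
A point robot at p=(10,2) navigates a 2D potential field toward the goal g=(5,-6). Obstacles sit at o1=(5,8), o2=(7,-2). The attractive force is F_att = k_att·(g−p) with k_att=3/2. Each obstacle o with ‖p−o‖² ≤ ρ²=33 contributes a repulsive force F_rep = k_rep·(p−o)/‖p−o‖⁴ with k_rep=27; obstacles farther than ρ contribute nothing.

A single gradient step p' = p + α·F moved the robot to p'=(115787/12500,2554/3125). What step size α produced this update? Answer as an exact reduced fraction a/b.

α = 1/10

F_att = 3/2·(g−p) = 3/2·(-5,-8) = (-7.5000,-12.0000)
o1: d²=61 > ρ²=33 → inactive
o2: d²=25 ≤ ρ²=33; F_rep = 27·(3,4)/25² = (0.1296,0.1728)
F = F_att + ΣF_rep = (-7.3704,-11.8272)
Δp = p'−p = (-0.7370,-1.1827); α = Δx/Fx = (-9213/12500) / (-9213/1250) = 1/10
check: Δy/Fy = (-3696/3125) / (-7392/625) = 1/10 ✓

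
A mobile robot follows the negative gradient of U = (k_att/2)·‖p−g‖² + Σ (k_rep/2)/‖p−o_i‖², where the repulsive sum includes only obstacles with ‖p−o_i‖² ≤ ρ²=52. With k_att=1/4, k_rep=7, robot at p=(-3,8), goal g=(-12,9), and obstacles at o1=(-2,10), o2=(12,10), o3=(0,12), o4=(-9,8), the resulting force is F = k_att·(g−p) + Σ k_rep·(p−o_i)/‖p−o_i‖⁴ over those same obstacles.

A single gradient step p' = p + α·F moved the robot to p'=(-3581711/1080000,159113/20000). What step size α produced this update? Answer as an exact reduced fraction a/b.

α = 1/8

F_att = 1/4·(g−p) = 1/4·(-9,1) = (-2.2500,0.2500)
o1: d²=5 ≤ ρ²=52; F_rep = 7·(-1,-2)/5² = (-0.2800,-0.5600)
o2: d²=229 > ρ²=52 → inactive
o3: d²=25 ≤ ρ²=52; F_rep = 7·(-3,-4)/25² = (-0.0336,-0.0448)
o4: d²=36 ≤ ρ²=52; F_rep = 7·(6,0)/36² = (0.0324,0.0000)
F = F_att + ΣF_rep = (-2.5312,-0.3548)
Δp = p'−p = (-0.3164,-0.0444); α = Δx/Fx = (-341711/1080000) / (-341711/135000) = 1/8
check: Δy/Fy = (-887/20000) / (-887/2500) = 1/8 ✓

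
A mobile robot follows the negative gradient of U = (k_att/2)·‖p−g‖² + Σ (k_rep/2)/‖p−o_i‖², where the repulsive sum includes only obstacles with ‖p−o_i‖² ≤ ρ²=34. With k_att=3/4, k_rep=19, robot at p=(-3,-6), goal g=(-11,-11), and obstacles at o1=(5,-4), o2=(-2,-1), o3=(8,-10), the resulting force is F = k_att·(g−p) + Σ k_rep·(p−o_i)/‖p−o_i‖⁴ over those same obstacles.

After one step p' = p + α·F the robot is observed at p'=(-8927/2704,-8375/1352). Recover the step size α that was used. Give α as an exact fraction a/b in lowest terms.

F_att = 3/4·(g−p) = 3/4·(-8,-5) = (-6.0000,-3.7500)
o1: d²=68 > ρ²=34 → inactive
o2: d²=26 ≤ ρ²=34; F_rep = 19·(-1,-5)/26² = (-0.0281,-0.1405)
o3: d²=137 > ρ²=34 → inactive
F = F_att + ΣF_rep = (-6.0281,-3.8905)
Δp = p'−p = (-0.3014,-0.1945); α = Δx/Fx = (-815/2704) / (-4075/676) = 1/20
check: Δy/Fy = (-263/1352) / (-1315/338) = 1/20 ✓

α = 1/20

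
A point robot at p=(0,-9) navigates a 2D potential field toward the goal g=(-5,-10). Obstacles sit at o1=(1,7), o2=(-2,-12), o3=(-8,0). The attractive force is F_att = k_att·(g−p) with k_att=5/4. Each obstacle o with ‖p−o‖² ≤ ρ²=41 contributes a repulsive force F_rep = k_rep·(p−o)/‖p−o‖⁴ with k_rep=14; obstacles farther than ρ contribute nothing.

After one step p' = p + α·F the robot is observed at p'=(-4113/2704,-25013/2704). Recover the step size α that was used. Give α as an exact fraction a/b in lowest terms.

α = 1/4

F_att = 5/4·(g−p) = 5/4·(-5,-1) = (-6.2500,-1.2500)
o1: d²=257 > ρ²=41 → inactive
o2: d²=13 ≤ ρ²=41; F_rep = 14·(2,3)/13² = (0.1657,0.2485)
o3: d²=145 > ρ²=41 → inactive
F = F_att + ΣF_rep = (-6.0843,-1.0015)
Δp = p'−p = (-1.5211,-0.2504); α = Δx/Fx = (-4113/2704) / (-4113/676) = 1/4
check: Δy/Fy = (-677/2704) / (-677/676) = 1/4 ✓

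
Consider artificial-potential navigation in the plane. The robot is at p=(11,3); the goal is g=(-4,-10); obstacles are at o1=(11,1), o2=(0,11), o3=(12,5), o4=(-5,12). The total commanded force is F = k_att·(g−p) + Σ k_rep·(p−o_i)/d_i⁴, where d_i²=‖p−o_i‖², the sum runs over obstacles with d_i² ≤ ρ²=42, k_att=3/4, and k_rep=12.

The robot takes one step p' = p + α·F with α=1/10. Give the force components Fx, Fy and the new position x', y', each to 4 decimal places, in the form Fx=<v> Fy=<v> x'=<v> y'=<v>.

F_att = 3/4·(g−p) = 3/4·(-15,-13) = (-11.2500,-9.7500)
o1: d²=4 ≤ ρ²=42; F_rep = 12·(0,2)/4² = (0.0000,1.5000)
o2: d²=185 > ρ²=42 → inactive
o3: d²=5 ≤ ρ²=42; F_rep = 12·(-1,-2)/5² = (-0.4800,-0.9600)
o4: d²=337 > ρ²=42 → inactive
F = F_att + ΣF_rep = (-11.7300,-9.2100)
p' = p + 1/10·F = (9.8270,2.0790)

Fx=-11.7300 Fy=-9.2100 x'=9.8270 y'=2.0790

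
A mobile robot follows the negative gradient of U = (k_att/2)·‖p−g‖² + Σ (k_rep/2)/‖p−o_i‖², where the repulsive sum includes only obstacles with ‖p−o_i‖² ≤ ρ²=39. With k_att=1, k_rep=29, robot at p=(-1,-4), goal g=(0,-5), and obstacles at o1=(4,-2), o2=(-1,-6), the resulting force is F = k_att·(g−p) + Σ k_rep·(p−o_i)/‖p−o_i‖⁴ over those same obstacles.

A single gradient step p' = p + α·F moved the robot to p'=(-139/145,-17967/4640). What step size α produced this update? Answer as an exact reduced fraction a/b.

F_att = 1·(g−p) = 1·(1,-1) = (1.0000,-1.0000)
o1: d²=29 ≤ ρ²=39; F_rep = 29·(-5,-2)/29² = (-0.1724,-0.0690)
o2: d²=4 ≤ ρ²=39; F_rep = 29·(0,2)/4² = (0.0000,3.6250)
F = F_att + ΣF_rep = (0.8276,2.5560)
Δp = p'−p = (0.0414,0.1278); α = Δx/Fx = (6/145) / (24/29) = 1/20
check: Δy/Fy = (593/4640) / (593/232) = 1/20 ✓

α = 1/20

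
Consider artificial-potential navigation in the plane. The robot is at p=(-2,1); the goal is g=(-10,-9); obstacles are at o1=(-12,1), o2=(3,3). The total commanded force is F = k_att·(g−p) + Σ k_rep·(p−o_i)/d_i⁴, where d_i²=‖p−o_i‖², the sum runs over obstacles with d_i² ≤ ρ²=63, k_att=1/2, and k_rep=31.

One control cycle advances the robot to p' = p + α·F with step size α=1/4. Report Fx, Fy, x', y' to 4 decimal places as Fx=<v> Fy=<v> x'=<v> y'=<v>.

Fx=-4.1843 Fy=-5.0737 x'=-3.0461 y'=-0.2684

F_att = 1/2·(g−p) = 1/2·(-8,-10) = (-4.0000,-5.0000)
o1: d²=100 > ρ²=63 → inactive
o2: d²=29 ≤ ρ²=63; F_rep = 31·(-5,-2)/29² = (-0.1843,-0.0737)
F = F_att + ΣF_rep = (-4.1843,-5.0737)
p' = p + 1/4·F = (-3.0461,-0.2684)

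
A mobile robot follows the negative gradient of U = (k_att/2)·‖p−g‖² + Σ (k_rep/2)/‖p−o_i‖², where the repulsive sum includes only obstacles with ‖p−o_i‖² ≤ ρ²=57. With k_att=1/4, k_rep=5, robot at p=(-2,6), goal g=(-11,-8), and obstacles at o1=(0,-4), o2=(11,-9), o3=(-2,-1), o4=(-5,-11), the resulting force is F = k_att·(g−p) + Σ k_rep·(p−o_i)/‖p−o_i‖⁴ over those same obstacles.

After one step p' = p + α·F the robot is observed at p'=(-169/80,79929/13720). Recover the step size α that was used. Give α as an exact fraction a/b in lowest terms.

F_att = 1/4·(g−p) = 1/4·(-9,-14) = (-2.2500,-3.5000)
o1: d²=104 > ρ²=57 → inactive
o2: d²=394 > ρ²=57 → inactive
o3: d²=49 ≤ ρ²=57; F_rep = 5·(0,7)/49² = (0.0000,0.0146)
o4: d²=298 > ρ²=57 → inactive
F = F_att + ΣF_rep = (-2.2500,-3.4854)
Δp = p'−p = (-0.1125,-0.1743); α = Δx/Fx = (-9/80) / (-9/4) = 1/20
check: Δy/Fy = (-2391/13720) / (-2391/686) = 1/20 ✓

α = 1/20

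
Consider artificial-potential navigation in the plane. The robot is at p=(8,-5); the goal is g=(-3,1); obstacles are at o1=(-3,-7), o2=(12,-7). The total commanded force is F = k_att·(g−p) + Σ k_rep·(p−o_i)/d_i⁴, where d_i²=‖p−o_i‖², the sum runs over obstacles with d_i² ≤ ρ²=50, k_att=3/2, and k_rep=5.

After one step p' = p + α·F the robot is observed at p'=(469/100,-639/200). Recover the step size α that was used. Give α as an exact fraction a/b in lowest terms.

α = 1/5

F_att = 3/2·(g−p) = 3/2·(-11,6) = (-16.5000,9.0000)
o1: d²=125 > ρ²=50 → inactive
o2: d²=20 ≤ ρ²=50; F_rep = 5·(-4,2)/20² = (-0.0500,0.0250)
F = F_att + ΣF_rep = (-16.5500,9.0250)
Δp = p'−p = (-3.3100,1.8050); α = Δx/Fx = (-331/100) / (-331/20) = 1/5
check: Δy/Fy = (361/200) / (361/40) = 1/5 ✓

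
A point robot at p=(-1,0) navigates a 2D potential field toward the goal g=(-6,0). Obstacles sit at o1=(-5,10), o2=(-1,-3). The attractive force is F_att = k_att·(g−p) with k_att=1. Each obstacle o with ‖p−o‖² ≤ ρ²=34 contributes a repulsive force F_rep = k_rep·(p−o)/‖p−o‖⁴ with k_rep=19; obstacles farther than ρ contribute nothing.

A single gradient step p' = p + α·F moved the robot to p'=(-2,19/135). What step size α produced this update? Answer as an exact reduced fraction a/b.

α = 1/5

F_att = 1·(g−p) = 1·(-5,0) = (-5.0000,0.0000)
o1: d²=116 > ρ²=34 → inactive
o2: d²=9 ≤ ρ²=34; F_rep = 19·(0,3)/9² = (0.0000,0.7037)
F = F_att + ΣF_rep = (-5.0000,0.7037)
Δp = p'−p = (-1.0000,0.1407); α = Δx/Fx = (-1) / (-5) = 1/5
check: Δy/Fy = (19/135) / (19/27) = 1/5 ✓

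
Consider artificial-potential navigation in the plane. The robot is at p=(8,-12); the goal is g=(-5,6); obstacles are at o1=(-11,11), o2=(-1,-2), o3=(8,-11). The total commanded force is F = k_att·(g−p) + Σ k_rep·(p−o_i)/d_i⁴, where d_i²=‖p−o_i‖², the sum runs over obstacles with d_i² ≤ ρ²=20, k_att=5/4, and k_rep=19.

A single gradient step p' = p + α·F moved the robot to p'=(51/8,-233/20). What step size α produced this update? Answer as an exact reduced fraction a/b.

α = 1/10

F_att = 5/4·(g−p) = 5/4·(-13,18) = (-16.2500,22.5000)
o1: d²=890 > ρ²=20 → inactive
o2: d²=181 > ρ²=20 → inactive
o3: d²=1 ≤ ρ²=20; F_rep = 19·(0,-1)/1² = (0.0000,-19.0000)
F = F_att + ΣF_rep = (-16.2500,3.5000)
Δp = p'−p = (-1.6250,0.3500); α = Δx/Fx = (-13/8) / (-65/4) = 1/10
check: Δy/Fy = (7/20) / (7/2) = 1/10 ✓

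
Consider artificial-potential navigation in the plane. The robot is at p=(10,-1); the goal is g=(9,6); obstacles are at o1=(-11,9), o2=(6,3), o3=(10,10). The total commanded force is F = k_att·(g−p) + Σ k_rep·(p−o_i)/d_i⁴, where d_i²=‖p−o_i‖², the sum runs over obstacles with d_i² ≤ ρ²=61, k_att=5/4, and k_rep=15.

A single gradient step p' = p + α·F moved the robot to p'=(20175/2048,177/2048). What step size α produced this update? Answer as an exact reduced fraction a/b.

F_att = 5/4·(g−p) = 5/4·(-1,7) = (-1.2500,8.7500)
o1: d²=541 > ρ²=61 → inactive
o2: d²=32 ≤ ρ²=61; F_rep = 15·(4,-4)/32² = (0.0586,-0.0586)
o3: d²=121 > ρ²=61 → inactive
F = F_att + ΣF_rep = (-1.1914,8.6914)
Δp = p'−p = (-0.1489,1.0864); α = Δx/Fx = (-305/2048) / (-305/256) = 1/8
check: Δy/Fy = (2225/2048) / (2225/256) = 1/8 ✓

α = 1/8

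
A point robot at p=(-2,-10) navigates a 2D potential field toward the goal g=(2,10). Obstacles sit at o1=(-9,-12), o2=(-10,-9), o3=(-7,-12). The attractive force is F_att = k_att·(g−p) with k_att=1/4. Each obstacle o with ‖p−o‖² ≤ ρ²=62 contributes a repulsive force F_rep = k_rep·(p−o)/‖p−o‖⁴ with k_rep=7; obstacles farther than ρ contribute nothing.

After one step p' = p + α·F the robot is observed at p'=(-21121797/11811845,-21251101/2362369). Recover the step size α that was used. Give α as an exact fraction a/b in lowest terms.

F_att = 1/4·(g−p) = 1/4·(4,20) = (1.0000,5.0000)
o1: d²=53 ≤ ρ²=62; F_rep = 7·(7,2)/53² = (0.0174,0.0050)
o2: d²=65 > ρ²=62 → inactive
o3: d²=29 ≤ ρ²=62; F_rep = 7·(5,2)/29² = (0.0416,0.0166)
F = F_att + ΣF_rep = (1.0591,5.0216)
Δp = p'−p = (0.2118,1.0043); α = Δx/Fx = (2501893/11811845) / (2501893/2362369) = 1/5
check: Δy/Fy = (2372589/2362369) / (11862945/2362369) = 1/5 ✓

α = 1/5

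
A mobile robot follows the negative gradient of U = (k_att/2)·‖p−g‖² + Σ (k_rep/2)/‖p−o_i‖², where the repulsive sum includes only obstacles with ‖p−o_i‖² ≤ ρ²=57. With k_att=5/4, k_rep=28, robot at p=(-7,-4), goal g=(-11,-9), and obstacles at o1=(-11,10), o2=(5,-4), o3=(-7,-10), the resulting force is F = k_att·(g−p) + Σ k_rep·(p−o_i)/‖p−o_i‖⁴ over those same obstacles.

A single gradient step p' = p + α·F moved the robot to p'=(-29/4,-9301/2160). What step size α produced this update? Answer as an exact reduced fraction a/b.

α = 1/20

F_att = 5/4·(g−p) = 5/4·(-4,-5) = (-5.0000,-6.2500)
o1: d²=212 > ρ²=57 → inactive
o2: d²=144 > ρ²=57 → inactive
o3: d²=36 ≤ ρ²=57; F_rep = 28·(0,6)/36² = (0.0000,0.1296)
F = F_att + ΣF_rep = (-5.0000,-6.1204)
Δp = p'−p = (-0.2500,-0.3060); α = Δx/Fx = (-1/4) / (-5) = 1/20
check: Δy/Fy = (-661/2160) / (-661/108) = 1/20 ✓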